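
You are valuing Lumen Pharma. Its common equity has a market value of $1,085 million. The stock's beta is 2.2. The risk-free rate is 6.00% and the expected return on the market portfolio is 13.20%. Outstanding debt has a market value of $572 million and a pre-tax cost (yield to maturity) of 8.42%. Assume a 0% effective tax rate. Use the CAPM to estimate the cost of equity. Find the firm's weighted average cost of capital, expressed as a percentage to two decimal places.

17.21%

Market risk premium = 13.2% − 6.0% = 7.2%.
Cost of equity via CAPM: Re = 6.0% + 2.2 × 7.2% = 21.8400%.
Total capital V = 1085 + 572 = 1657.
Equity: weight = 1085/1657 = 0.6548; cost = 21.84%.
Debt: weight = 572/1657 = 0.3452; after-tax cost = 8.42% × (1 − 0%) = 8.4200%.
WACC = 0.6548 × 21.8400% + 0.3452 × 8.4200% = 17.2074%.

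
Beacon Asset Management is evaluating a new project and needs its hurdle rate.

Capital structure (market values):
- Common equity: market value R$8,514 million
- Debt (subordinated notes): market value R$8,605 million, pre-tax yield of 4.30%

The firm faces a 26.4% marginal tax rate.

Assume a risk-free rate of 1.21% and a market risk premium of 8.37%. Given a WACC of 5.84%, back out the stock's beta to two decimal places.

Total capital V = 8514 + 8605 = 17119.
Equity weight = 8514/17119 = 0.4973.
Subordinated notes weight = 8605/17119 = 0.5027.
Debt contribution = 0.5027 × 4.3% × (1 − 26.4%) = 1.5908%.
Required equity contribution = 5.84% − 1.5908% = 4.2492%  ⇒  Re = 8.5438%.
CAPM: 8.5438% = 1.21% + β × 8.37%  ⇒  β = 0.8762.

0.88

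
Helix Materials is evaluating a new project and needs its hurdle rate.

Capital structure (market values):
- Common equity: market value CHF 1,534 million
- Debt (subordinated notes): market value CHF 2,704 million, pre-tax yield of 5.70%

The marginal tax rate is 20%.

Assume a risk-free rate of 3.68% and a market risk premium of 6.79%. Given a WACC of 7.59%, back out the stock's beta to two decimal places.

Total capital V = 1534 + 2704 = 4238.
Equity weight = 1534/4238 = 0.3620.
Subordinated notes weight = 2704/4238 = 0.6380.
Debt contribution = 0.6380 × 5.7% × (1 − 20%) = 2.9094%.
Required equity contribution = 7.59% − 2.9094% = 4.6806%  ⇒  Re = 12.9310%.
CAPM: 12.9310% = 3.68% + β × 6.79%  ⇒  β = 1.3624.

1.36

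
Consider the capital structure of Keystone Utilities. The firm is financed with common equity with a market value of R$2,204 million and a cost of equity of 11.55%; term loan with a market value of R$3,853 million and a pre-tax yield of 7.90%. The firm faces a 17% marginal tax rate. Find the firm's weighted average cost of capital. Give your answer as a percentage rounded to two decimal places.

8.37%

Total capital V = 2204 + 3853 = 6057.
Equity: weight = 2204/6057 = 0.3639; cost = 11.55%.
Term loan: weight = 3853/6057 = 0.6361; after-tax cost = 7.9% × (1 − 17%) = 6.5570%.
WACC = 0.3639 × 11.5500% + 0.6361 × 6.5570% = 8.3738%.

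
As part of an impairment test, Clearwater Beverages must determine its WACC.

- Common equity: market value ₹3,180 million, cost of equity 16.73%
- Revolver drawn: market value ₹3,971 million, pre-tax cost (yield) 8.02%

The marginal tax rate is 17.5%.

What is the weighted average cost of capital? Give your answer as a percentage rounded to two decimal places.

Total capital V = 3180 + 3971 = 7151.
Equity: weight = 3180/7151 = 0.4447; cost = 16.73%.
Revolver drawn: weight = 3971/7151 = 0.5553; after-tax cost = 8.02% × (1 − 17.5%) = 6.6165%.
WACC = 0.4447 × 16.7300% + 0.5553 × 6.6165% = 11.1139%.

11.11%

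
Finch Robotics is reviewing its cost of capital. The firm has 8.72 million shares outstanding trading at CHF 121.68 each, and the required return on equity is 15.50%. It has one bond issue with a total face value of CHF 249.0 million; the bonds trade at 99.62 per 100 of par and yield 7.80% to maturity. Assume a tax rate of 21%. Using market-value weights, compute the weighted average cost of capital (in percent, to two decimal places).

Market value of equity E = 121.68 × 8.72m = 1061.0496m. Market value of debt D = 249m × 99.62/100 = 248.0538m.
Total capital V = 1061.0496 + 248.0538 = 1309.1034.
Equity: weight = 1061.0496/1309.1034 = 0.8105; cost = 15.5%.
Bonds outstanding: weight = 248.0538/1309.1034 = 0.1895; after-tax cost = 7.8% × (1 − 21%) = 6.1620%.
WACC = 0.8105 × 15.5000% + 0.1895 × 6.1620% = 13.7306%.

13.73%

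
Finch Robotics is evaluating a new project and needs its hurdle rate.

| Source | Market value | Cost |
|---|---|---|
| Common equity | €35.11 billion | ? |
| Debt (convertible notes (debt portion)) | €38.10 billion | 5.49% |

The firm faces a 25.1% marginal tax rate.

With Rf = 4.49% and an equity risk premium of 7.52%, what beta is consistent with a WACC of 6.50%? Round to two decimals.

0.61

Total capital V = 35.11 + 38.1 = 73.21.
Equity weight = 35.11/73.21 = 0.4796.
Convertible notes (debt portion) weight = 38.1/73.21 = 0.5204.
Debt contribution = 0.5204 × 5.49% × (1 − 25.1%) = 2.1400%.
Required equity contribution = 6.5% − 2.1400% = 4.3600%  ⇒  Re = 9.0914%.
CAPM: 9.0914% = 4.49% + β × 7.52%  ⇒  β = 0.6119.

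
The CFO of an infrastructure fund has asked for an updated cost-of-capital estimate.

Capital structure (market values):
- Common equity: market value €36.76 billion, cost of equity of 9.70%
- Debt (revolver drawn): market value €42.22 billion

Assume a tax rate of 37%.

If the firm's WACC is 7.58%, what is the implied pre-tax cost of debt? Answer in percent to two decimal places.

9.10%

Total capital V = 36.76 + 42.22 = 78.98.
Equity weight = 36.76/78.98 = 0.4654.
Revolver drawn weight = 42.22/78.98 = 0.5346.
Equity contribution = 0.4654 × 9.7% = 4.5147%.
Remaining for debt = 7.58% − 4.5147% = 3.0653%.
Rd × (1 − 37%) × 0.5346 = 3.0653%  ⇒  Rd = 9.1018%.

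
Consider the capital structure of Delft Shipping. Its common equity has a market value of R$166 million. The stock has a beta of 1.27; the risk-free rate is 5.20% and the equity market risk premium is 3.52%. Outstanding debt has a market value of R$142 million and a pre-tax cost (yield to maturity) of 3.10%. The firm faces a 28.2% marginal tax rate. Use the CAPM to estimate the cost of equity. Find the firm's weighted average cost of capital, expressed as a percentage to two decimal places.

Cost of equity via CAPM: Re = 5.2% + 1.27 × 3.52% = 9.6704%.
Total capital V = 166 + 142 = 308.
Equity: weight = 166/308 = 0.5390; cost = 9.6704%.
Debt: weight = 142/308 = 0.4610; after-tax cost = 3.1% × (1 − 28.2%) = 2.2258%.
WACC = 0.5390 × 9.6704% + 0.4610 × 2.2258% = 6.2381%.

6.24%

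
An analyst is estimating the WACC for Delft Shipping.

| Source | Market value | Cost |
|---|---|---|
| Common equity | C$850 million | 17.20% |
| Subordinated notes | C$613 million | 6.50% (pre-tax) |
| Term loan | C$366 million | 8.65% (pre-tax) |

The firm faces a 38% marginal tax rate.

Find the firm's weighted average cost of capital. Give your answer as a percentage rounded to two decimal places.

10.42%

Total capital V = 850 + 613 + 366 = 1829.
Equity: weight = 850/1829 = 0.4647; cost = 17.2%.
Subordinated notes: weight = 613/1829 = 0.3352; after-tax cost = 6.5% × (1 − 38%) = 4.0300%.
Term loan: weight = 366/1829 = 0.2001; after-tax cost = 8.65% × (1 − 38%) = 5.3630%.
WACC = 0.4647 × 17.2000% + 0.3352 × 4.0300% + 0.2001 × 5.3630% = 10.4173%.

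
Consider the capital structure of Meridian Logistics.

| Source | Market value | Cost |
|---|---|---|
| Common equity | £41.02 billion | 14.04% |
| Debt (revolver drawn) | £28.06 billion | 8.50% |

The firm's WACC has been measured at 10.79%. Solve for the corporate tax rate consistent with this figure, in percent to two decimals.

Total capital V = 41.02 + 28.06 = 69.08.
Equity weight = 41.02/69.08 = 0.5938.
Revolver drawn weight = 28.06/69.08 = 0.4062.
Equity contribution = 0.5938 × 14.04% = 8.3370%.
Debt contribution must be 10.79% − 8.3370% = 2.4530%.
0.4062 × 8.5% × (1 − T) = 2.4530%  ⇒  (1 − T) = 0.7105.
T = 28.9538%.

28.95%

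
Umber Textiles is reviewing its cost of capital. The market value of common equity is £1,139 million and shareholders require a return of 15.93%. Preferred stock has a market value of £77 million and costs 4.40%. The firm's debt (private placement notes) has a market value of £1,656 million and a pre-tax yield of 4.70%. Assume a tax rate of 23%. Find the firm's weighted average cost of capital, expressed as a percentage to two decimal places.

8.52%

Total capital V = 1139 + 77 + 1656 = 2872.
Equity: weight = 1139/2872 = 0.3966; cost = 15.93%.
Preferred: weight = 77/2872 = 0.0268; cost = 4.4%.
Private placement notes: weight = 1656/2872 = 0.5766; after-tax cost = 4.7% × (1 − 23%) = 3.6190%.
WACC = 0.3966 × 15.9300% + 0.0268 × 4.4000% + 0.5766 × 3.6190% = 8.5223%.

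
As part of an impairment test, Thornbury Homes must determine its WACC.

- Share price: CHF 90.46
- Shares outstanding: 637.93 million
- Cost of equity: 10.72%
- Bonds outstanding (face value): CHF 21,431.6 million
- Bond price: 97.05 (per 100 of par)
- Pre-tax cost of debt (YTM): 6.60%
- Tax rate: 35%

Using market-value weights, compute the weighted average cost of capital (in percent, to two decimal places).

Market value of equity E = 90.46 × 637.93m = 57707.1478m. Market value of debt D = 21431.6m × 97.05/100 = 20799.3678m.
Total capital V = 57707.1478 + 20799.3678 = 78506.5156.
Equity: weight = 57707.1478/78506.5156 = 0.7351; cost = 10.72%.
Bonds outstanding: weight = 20799.3678/78506.5156 = 0.2649; after-tax cost = 6.6% × (1 − 35%) = 4.2900%.
WACC = 0.7351 × 10.7200% + 0.2649 × 4.2900% = 9.0164%.

9.02%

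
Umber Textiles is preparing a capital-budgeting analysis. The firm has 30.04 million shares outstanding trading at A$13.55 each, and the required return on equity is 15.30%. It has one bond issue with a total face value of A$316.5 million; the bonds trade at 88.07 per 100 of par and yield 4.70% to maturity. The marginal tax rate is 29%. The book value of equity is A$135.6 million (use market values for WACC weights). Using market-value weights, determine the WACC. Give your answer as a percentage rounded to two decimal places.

Market value of equity E = 13.55 × 30.04m = 407.042m. Market value of debt D = 316.5m × 88.07/100 = 278.74155m.
Total capital V = 407.042 + 278.74155 = 685.78355.
Equity: weight = 407.042/685.78355 = 0.5935; cost = 15.3%.
Bonds outstanding: weight = 278.74155/685.78355 = 0.4065; after-tax cost = 4.7% × (1 − 29%) = 3.3370%.
WACC = 0.5935 × 15.3000% + 0.4065 × 3.3370% = 10.4376%.

10.44%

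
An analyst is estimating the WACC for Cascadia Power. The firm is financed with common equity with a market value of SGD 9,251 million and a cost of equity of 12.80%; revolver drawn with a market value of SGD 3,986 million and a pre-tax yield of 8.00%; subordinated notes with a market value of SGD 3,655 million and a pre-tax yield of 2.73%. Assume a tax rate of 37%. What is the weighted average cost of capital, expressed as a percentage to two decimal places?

8.57%

Total capital V = 9251 + 3986 + 3655 = 16892.
Equity: weight = 9251/16892 = 0.5477; cost = 12.8%.
Revolver drawn: weight = 3986/16892 = 0.2360; after-tax cost = 8% × (1 − 37%) = 5.0400%.
Subordinated notes: weight = 3655/16892 = 0.2164; after-tax cost = 2.73% × (1 − 37%) = 1.7199%.
WACC = 0.5477 × 12.8000% + 0.2360 × 5.0400% + 0.2164 × 1.7199% = 8.5714%.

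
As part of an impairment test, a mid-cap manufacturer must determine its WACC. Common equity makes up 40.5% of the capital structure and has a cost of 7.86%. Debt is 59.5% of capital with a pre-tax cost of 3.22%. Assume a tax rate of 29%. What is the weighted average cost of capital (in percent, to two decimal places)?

After-tax cost of debt = 3.22% × (1 − 29%) = 2.2862%.
WACC = 0.405 × 7.8600% + 0.595 × 2.2862% = 4.5436%.

4.54%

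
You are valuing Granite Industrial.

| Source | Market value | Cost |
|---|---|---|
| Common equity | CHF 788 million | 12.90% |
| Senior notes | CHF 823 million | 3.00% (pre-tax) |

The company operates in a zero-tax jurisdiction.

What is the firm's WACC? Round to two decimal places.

7.84%

Total capital V = 788 + 823 = 1611.
Equity: weight = 788/1611 = 0.4891; cost = 12.9%.
Senior notes: weight = 823/1611 = 0.5109; after-tax cost = 3% × (1 − 0%) = 3.0000%.
WACC = 0.4891 × 12.9000% + 0.5109 × 3.0000% = 7.8425%.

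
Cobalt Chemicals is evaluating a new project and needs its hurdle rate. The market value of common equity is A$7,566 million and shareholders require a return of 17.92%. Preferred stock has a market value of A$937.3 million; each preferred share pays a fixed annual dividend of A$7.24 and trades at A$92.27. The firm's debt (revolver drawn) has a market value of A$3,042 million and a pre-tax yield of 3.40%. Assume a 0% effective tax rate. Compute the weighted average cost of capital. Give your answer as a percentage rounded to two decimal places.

Cost of preferred: Rp = 7.24 / 92.27 = 7.8465%.
Total capital V = 7566 + 937.3 + 3042 = 11545.3.
Equity: weight = 7566/11545.3 = 0.6553; cost = 17.92%.
Preferred: weight = 937.3/11545.3 = 0.0812; cost = 7.8465%.
Revolver drawn: weight = 3042/11545.3 = 0.2635; after-tax cost = 3.4% × (1 − 0%) = 3.4000%.
WACC = 0.6553 × 17.9200% + 0.0812 × 7.8465% + 0.2635 × 3.4000% = 13.2764%.

13.28%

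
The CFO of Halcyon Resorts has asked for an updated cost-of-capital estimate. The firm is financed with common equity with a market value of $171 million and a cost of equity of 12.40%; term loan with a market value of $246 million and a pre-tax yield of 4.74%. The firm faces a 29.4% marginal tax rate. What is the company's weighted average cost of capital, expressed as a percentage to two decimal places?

7.06%

Total capital V = 171 + 246 = 417.
Equity: weight = 171/417 = 0.4101; cost = 12.4%.
Term loan: weight = 246/417 = 0.5899; after-tax cost = 4.74% × (1 − 29.4%) = 3.3464%.
WACC = 0.4101 × 12.4000% + 0.5899 × 3.3464% = 7.0591%.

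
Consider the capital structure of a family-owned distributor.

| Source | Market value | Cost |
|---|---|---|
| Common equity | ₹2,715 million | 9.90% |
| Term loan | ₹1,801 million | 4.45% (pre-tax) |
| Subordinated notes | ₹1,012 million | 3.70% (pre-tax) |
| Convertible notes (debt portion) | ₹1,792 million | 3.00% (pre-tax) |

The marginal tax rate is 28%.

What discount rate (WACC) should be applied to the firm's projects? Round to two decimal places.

5.36%

Total capital V = 2715 + 1801 + 1012 + 1792 = 7320.
Equity: weight = 2715/7320 = 0.3709; cost = 9.9%.
Term loan: weight = 1801/7320 = 0.2460; after-tax cost = 4.45% × (1 − 28%) = 3.2040%.
Subordinated notes: weight = 1012/7320 = 0.1383; after-tax cost = 3.7% × (1 − 28%) = 2.6640%.
Convertible notes (debt portion): weight = 1792/7320 = 0.2448; after-tax cost = 3% × (1 − 28%) = 2.1600%.
WACC = 0.3709 × 9.9000% + 0.2460 × 3.2040% + 0.1383 × 2.6640% + 0.2448 × 2.1600% = 5.3573%.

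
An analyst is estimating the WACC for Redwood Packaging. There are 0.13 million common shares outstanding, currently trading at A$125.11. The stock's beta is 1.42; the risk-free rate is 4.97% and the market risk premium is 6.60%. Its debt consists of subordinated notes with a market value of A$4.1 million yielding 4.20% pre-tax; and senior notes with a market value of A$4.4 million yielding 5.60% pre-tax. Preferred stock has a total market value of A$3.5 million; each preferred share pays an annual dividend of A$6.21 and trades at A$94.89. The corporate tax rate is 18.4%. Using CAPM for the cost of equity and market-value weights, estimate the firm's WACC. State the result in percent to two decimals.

10.27%

Cost of equity via CAPM: Re = 4.97% + 1.42 × 6.6% = 14.3420%.
Cost of preferred: Rp = 6.21 / 94.89 = 6.5444%.
Market value of equity E = 125.11 × 0.13m = 16.2643m.
Total capital V = 16.2643 + 3.5 + 4.1 + 4.4 = 28.2643.
Equity: weight = 16.2643/28.2643 = 0.5754; cost = 14.342%.
Preferred: weight = 3.5/28.2643 = 0.1238; cost = 6.5444%.
Subordinated notes: weight = 4.1/28.2643 = 0.1451; after-tax cost = 4.2% × (1 − 18.4%) = 3.4272%.
Senior notes: weight = 4.4/28.2643 = 0.1557; after-tax cost = 5.6% × (1 − 18.4%) = 4.5696%.
WACC = 0.5754 × 14.3420% + 0.1238 × 6.5444% + 0.1451 × 3.4272% + 0.1557 × 4.5696% = 10.2718%.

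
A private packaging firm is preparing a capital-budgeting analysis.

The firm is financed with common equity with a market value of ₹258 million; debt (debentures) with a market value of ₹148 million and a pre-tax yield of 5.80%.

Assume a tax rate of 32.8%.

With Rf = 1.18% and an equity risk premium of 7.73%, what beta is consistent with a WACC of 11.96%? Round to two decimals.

Total capital V = 258 + 148 = 406.
Equity weight = 258/406 = 0.6355.
Debentures weight = 148/406 = 0.3645.
Debt contribution = 0.3645 × 5.8% × (1 − 32.8%) = 1.4208%.
Required equity contribution = 11.96% − 1.4208% = 10.5392%  ⇒  Re = 16.5849%.
CAPM: 16.5849% = 1.18% + β × 7.73%  ⇒  β = 1.9929.

1.99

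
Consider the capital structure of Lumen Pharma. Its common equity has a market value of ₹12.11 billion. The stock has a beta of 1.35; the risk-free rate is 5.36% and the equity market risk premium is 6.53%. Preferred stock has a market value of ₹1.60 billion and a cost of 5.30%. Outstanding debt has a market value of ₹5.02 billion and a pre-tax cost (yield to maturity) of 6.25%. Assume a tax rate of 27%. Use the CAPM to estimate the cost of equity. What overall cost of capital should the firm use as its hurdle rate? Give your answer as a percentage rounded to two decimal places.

Cost of equity via CAPM: Re = 5.36% + 1.35 × 6.53% = 14.1755%.
Total capital V = 12.11 + 1.6 + 5.02 = 18.73.
Equity: weight = 12.11/18.73 = 0.6466; cost = 14.1755%.
Preferred: weight = 1.6/18.73 = 0.0854; cost = 5.3%.
Debt: weight = 5.02/18.73 = 0.2680; after-tax cost = 6.25% × (1 − 27%) = 4.5625%.
WACC = 0.6466 × 14.1755% + 0.0854 × 5.3000% + 0.2680 × 4.5625% = 10.8408%.

10.84%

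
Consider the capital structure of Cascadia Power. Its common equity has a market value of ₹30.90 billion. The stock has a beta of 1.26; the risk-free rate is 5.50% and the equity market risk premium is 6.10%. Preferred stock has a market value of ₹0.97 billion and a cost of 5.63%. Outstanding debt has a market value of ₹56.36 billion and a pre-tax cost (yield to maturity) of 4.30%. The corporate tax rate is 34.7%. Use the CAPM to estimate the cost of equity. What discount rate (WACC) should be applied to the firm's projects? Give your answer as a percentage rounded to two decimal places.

Cost of equity via CAPM: Re = 5.5% + 1.26 × 6.1% = 13.1860%.
Total capital V = 30.9 + 0.97 + 56.36 = 88.23.
Equity: weight = 30.9/88.23 = 0.3502; cost = 13.186%.
Preferred: weight = 0.97/88.23 = 0.0110; cost = 5.63%.
Debt: weight = 56.36/88.23 = 0.6388; after-tax cost = 4.3% × (1 − 34.7%) = 2.8079%.
WACC = 0.3502 × 13.1860% + 0.0110 × 5.6300% + 0.6388 × 2.8079% = 6.4736%.

6.47%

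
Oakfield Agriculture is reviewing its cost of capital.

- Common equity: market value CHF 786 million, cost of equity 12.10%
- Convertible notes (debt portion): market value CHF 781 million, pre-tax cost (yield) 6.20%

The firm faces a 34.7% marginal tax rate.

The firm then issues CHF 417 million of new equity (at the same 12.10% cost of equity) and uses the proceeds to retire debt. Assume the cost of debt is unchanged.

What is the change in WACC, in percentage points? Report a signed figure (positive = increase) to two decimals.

+2.14 pp

Current WACC:
Total capital V = 786 + 781 = 1567.
Equity: weight = 786/1567 = 0.5016; cost = 12.1%.
Convertible notes (debt portion): weight = 781/1567 = 0.4984; after-tax cost = 6.2% × (1 − 34.7%) = 4.0486%.
WACC = 0.5016 × 12.1000% + 0.4984 × 4.0486% = 8.0871%.
After the change:
Total capital V = 1203 + 364 = 1567.
Equity: weight = 1203/1567 = 0.7677; cost = 12.1%.
Convertible notes (debt portion): weight = 364/1567 = 0.2323; after-tax cost = 6.2% × (1 − 34.7%) = 4.0486%.
WACC = 0.7677 × 12.1000% + 0.2323 × 4.0486% = 10.2297%.
Change in WACC = 10.2297% − 8.0871% = 2.1426 pp.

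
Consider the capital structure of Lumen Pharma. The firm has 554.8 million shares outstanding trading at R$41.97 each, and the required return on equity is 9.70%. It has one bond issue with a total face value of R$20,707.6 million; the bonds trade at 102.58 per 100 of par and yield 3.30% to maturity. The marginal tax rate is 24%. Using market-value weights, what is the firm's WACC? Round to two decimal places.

6.27%

Market value of equity E = 41.97 × 554.8m = 23284.956m. Market value of debt D = 20707.6m × 102.58/100 = 21241.85608m.
Total capital V = 23284.956 + 21241.85608 = 44526.81208.
Equity: weight = 23284.956/44526.81208 = 0.5229; cost = 9.7%.
Bonds outstanding: weight = 21241.85608/44526.81208 = 0.4771; after-tax cost = 3.3% × (1 − 24%) = 2.5080%.
WACC = 0.5229 × 9.7000% + 0.4771 × 2.5080% = 6.2690%.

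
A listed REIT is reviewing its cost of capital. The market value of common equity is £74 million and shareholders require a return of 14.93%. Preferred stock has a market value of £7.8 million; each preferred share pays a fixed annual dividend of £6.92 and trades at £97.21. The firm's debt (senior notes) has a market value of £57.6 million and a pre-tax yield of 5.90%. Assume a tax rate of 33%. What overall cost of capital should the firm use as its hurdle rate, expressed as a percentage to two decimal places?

9.96%

Cost of preferred: Rp = 6.92 / 97.21 = 7.1186%.
Total capital V = 74 + 7.8 + 57.6 = 139.4.
Equity: weight = 74/139.4 = 0.5308; cost = 14.93%.
Preferred: weight = 7.8/139.4 = 0.0560; cost = 7.1186%.
Senior notes: weight = 57.6/139.4 = 0.4132; after-tax cost = 5.9% × (1 − 33%) = 3.9530%.
WACC = 0.5308 × 14.9300% + 0.0560 × 7.1186% + 0.4132 × 3.9530% = 9.9572%.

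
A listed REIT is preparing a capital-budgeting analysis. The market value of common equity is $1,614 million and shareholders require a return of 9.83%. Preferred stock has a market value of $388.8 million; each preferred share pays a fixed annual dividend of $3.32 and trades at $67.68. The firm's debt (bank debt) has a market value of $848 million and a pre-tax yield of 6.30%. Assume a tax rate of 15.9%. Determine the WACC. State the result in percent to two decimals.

Cost of preferred: Rp = 3.32 / 67.68 = 4.9054%.
Total capital V = 1614 + 388.8 + 848 = 2850.8.
Equity: weight = 1614/2850.8 = 0.5662; cost = 9.83%.
Preferred: weight = 388.8/2850.8 = 0.1364; cost = 4.9054%.
Bank debt: weight = 848/2850.8 = 0.2975; after-tax cost = 6.3% × (1 − 15.9%) = 5.2983%.
WACC = 0.5662 × 9.8300% + 0.1364 × 4.9054% + 0.2975 × 5.2983% = 7.8104%.

7.81%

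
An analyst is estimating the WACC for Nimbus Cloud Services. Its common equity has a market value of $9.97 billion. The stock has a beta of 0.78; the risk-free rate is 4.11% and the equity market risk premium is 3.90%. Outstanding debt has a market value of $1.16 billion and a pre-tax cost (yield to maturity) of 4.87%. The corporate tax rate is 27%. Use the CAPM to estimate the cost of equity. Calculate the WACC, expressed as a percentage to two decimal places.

Cost of equity via CAPM: Re = 4.11% + 0.78 × 3.9% = 7.1520%.
Total capital V = 9.97 + 1.16 = 11.13.
Equity: weight = 9.97/11.13 = 0.8958; cost = 7.152%.
Debt: weight = 1.16/11.13 = 0.1042; after-tax cost = 4.87% × (1 − 27%) = 3.5551%.
WACC = 0.8958 × 7.1520% + 0.1042 × 3.5551% = 6.7771%.

6.78%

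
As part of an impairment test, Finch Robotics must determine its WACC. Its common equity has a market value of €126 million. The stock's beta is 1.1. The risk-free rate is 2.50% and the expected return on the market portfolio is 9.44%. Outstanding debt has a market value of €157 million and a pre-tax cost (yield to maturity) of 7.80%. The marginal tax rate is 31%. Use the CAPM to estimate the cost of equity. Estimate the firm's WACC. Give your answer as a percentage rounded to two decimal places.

7.50%

Market risk premium = 9.44% − 2.5% = 6.94%.
Cost of equity via CAPM: Re = 2.5% + 1.1 × 6.94% = 10.1340%.
Total capital V = 126 + 157 = 283.
Equity: weight = 126/283 = 0.4452; cost = 10.134%.
Debt: weight = 157/283 = 0.5548; after-tax cost = 7.8% × (1 − 31%) = 5.3820%.
WACC = 0.4452 × 10.1340% + 0.5548 × 5.3820% = 7.4977%.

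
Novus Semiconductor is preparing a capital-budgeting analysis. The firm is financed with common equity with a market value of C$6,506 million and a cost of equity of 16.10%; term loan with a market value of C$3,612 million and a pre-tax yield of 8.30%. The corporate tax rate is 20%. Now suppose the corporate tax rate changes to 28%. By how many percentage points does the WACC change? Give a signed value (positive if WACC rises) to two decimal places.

-0.24 pp

Current WACC:
Total capital V = 6506 + 3612 = 10118.
Equity: weight = 6506/10118 = 0.6430; cost = 16.1%.
Term loan: weight = 3612/10118 = 0.3570; after-tax cost = 8.3% × (1 − 20%) = 6.6400%.
WACC = 0.6430 × 16.1000% + 0.3570 × 6.6400% = 12.7229%.
After the change:
Total capital V = 6506 + 3612 = 10118.
Equity: weight = 6506/10118 = 0.6430; cost = 16.1%.
Term loan: weight = 3612/10118 = 0.3570; after-tax cost = 8.3% × (1 − 28%) = 5.9760%.
WACC = 0.6430 × 16.1000% + 0.3570 × 5.9760% = 12.4859%.
Change in WACC = 12.4859% − 12.7229% = -0.2370 pp.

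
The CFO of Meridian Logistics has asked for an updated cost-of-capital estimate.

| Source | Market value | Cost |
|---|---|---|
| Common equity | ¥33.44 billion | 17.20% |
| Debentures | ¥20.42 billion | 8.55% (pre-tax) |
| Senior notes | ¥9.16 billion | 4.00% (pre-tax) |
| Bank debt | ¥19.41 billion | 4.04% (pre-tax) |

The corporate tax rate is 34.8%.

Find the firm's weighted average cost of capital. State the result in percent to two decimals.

9.27%

Total capital V = 33.44 + 20.42 + 9.16 + 19.41 = 82.43.
Equity: weight = 33.44/82.43 = 0.4057; cost = 17.2%.
Debentures: weight = 20.42/82.43 = 0.2477; after-tax cost = 8.55% × (1 − 34.8%) = 5.5746%.
Senior notes: weight = 9.16/82.43 = 0.1111; after-tax cost = 4% × (1 − 34.8%) = 2.6080%.
Bank debt: weight = 19.41/82.43 = 0.2355; after-tax cost = 4.04% × (1 − 34.8%) = 2.6341%.
WACC = 0.4057 × 17.2000% + 0.2477 × 5.5746% + 0.1111 × 2.6080% + 0.2355 × 2.6341% = 9.2687%.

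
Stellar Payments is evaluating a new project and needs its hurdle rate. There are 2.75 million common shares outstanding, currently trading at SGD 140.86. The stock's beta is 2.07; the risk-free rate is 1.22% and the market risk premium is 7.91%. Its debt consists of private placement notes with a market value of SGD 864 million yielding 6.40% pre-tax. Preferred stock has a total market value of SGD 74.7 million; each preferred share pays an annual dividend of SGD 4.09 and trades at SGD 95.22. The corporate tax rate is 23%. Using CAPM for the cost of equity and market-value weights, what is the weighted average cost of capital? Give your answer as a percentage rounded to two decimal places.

8.59%

Cost of equity via CAPM: Re = 1.22% + 2.07 × 7.91% = 17.5937%.
Cost of preferred: Rp = 4.09 / 95.22 = 4.2953%.
Market value of equity E = 140.86 × 2.75m = 387.365m.
Total capital V = 387.365 + 74.7 + 864 = 1326.065.
Equity: weight = 387.365/1326.065 = 0.2921; cost = 17.5937%.
Preferred: weight = 74.7/1326.065 = 0.0563; cost = 4.2953%.
Private placement notes: weight = 864/1326.065 = 0.6516; after-tax cost = 6.4% × (1 − 23%) = 4.9280%.
WACC = 0.2921 × 17.5937% + 0.0563 × 4.2953% + 0.6516 × 4.9280% = 8.5922%.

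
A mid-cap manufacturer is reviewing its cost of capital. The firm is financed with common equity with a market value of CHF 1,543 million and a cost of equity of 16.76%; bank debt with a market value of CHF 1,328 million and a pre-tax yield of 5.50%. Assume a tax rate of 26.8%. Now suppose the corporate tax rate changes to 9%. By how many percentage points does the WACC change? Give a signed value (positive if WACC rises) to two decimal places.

+0.45 pp

Current WACC:
Total capital V = 1543 + 1328 = 2871.
Equity: weight = 1543/2871 = 0.5374; cost = 16.76%.
Bank debt: weight = 1328/2871 = 0.4626; after-tax cost = 5.5% × (1 − 26.8%) = 4.0260%.
WACC = 0.5374 × 16.7600% + 0.4626 × 4.0260% = 10.8698%.
After the change:
Total capital V = 1543 + 1328 = 2871.
Equity: weight = 1543/2871 = 0.5374; cost = 16.76%.
Bank debt: weight = 1328/2871 = 0.4626; after-tax cost = 5.5% × (1 − 9%) = 5.0050%.
WACC = 0.5374 × 16.7600% + 0.4626 × 5.0050% = 11.3226%.
Change in WACC = 11.3226% − 10.8698% = 0.4528 pp.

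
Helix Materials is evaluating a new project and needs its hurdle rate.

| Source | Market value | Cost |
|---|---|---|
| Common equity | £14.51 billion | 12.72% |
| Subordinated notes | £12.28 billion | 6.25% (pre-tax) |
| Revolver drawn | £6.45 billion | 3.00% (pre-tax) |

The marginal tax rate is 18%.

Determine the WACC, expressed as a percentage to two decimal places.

7.92%

Total capital V = 14.51 + 12.28 + 6.45 = 33.24.
Equity: weight = 14.51/33.24 = 0.4365; cost = 12.72%.
Subordinated notes: weight = 12.28/33.24 = 0.3694; after-tax cost = 6.25% × (1 − 18%) = 5.1250%.
Revolver drawn: weight = 6.45/33.24 = 0.1940; after-tax cost = 3% × (1 − 18%) = 2.4600%.
WACC = 0.4365 × 12.7200% + 0.3694 × 5.1250% + 0.1940 × 2.4600% = 7.9233%.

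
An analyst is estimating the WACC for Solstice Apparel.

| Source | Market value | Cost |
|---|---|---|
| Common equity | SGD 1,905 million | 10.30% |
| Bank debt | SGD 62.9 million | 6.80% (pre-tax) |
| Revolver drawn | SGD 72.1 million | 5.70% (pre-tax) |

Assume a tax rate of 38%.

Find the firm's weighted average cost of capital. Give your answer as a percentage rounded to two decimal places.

Total capital V = 1905 + 62.9 + 72.1 = 2040.
Equity: weight = 1905/2040 = 0.9338; cost = 10.3%.
Bank debt: weight = 62.9/2040 = 0.0308; after-tax cost = 6.8% × (1 − 38%) = 4.2160%.
Revolver drawn: weight = 72.1/2040 = 0.0353; after-tax cost = 5.7% × (1 − 38%) = 3.5340%.
WACC = 0.9338 × 10.3000% + 0.0308 × 4.2160% + 0.0353 × 3.5340% = 9.8733%.

9.87%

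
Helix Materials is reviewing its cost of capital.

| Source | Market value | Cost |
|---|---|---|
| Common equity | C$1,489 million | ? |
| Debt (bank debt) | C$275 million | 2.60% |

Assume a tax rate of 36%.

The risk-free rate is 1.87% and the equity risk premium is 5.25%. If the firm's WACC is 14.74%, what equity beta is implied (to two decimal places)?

2.91

Total capital V = 1489 + 275 = 1764.
Equity weight = 1489/1764 = 0.8441.
Bank debt weight = 275/1764 = 0.1559.
Debt contribution = 0.1559 × 2.6% × (1 − 36%) = 0.2594%.
Required equity contribution = 14.74% − 0.2594% = 14.4806%  ⇒  Re = 17.1550%.
CAPM: 17.1550% = 1.87% + β × 5.25%  ⇒  β = 2.9114.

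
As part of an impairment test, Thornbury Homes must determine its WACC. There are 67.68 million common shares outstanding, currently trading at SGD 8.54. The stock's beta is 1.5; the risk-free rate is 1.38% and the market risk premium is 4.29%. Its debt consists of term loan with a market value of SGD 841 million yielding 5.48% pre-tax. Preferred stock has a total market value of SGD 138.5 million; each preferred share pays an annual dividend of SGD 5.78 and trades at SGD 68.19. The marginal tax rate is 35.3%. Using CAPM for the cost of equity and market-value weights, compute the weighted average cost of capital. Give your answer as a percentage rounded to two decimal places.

Cost of equity via CAPM: Re = 1.38% + 1.5 × 4.29% = 7.8150%.
Cost of preferred: Rp = 5.78 / 68.19 = 8.4763%.
Market value of equity E = 8.54 × 67.68m = 577.9872m.
Total capital V = 577.9872 + 138.5 + 841 = 1557.4872.
Equity: weight = 577.9872/1557.4872 = 0.3711; cost = 7.815%.
Preferred: weight = 138.5/1557.4872 = 0.0889; cost = 8.4763%.
Term loan: weight = 841/1557.4872 = 0.5400; after-tax cost = 5.48% × (1 − 35.3%) = 3.5456%.
WACC = 0.3711 × 7.8150% + 0.0889 × 8.4763% + 0.5400 × 3.5456% = 5.5684%.

5.57%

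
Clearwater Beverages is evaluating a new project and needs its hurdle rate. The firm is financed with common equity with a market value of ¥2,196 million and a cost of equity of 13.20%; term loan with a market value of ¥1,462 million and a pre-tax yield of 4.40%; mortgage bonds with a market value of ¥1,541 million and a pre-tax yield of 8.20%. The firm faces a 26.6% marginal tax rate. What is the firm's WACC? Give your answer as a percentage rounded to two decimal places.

8.27%

Total capital V = 2196 + 1462 + 1541 = 5199.
Equity: weight = 2196/5199 = 0.4224; cost = 13.2%.
Term loan: weight = 1462/5199 = 0.2812; after-tax cost = 4.4% × (1 − 26.6%) = 3.2296%.
Mortgage bonds: weight = 1541/5199 = 0.2964; after-tax cost = 8.2% × (1 − 26.6%) = 6.0188%.
WACC = 0.4224 × 13.2000% + 0.2812 × 3.2296% + 0.2964 × 6.0188% = 8.2677%.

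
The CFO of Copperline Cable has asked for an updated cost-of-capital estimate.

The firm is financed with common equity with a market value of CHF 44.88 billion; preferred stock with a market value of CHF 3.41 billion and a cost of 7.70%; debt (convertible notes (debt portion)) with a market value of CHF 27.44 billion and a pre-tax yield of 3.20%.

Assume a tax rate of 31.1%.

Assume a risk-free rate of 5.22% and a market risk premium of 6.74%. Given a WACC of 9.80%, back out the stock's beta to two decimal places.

Total capital V = 44.88 + 3.41 + 27.44 = 75.73.
Equity weight = 44.88/75.73 = 0.5926.
Preferred weight = 3.41/75.73 = 0.0450.
Convertible notes (debt portion) weight = 27.44/75.73 = 0.3623.
Debt contribution = 0.3623 × 3.2% × (1 − 31.1%) = 0.7989%.
Preferred contribution = 0.0450 × 7.7% = 0.3467%.
Required equity contribution = 9.8% − 1.1456% = 8.6544%  ⇒  Re = 14.6033%.
CAPM: 14.6033% = 5.22% + β × 6.74%  ⇒  β = 1.3922.

1.39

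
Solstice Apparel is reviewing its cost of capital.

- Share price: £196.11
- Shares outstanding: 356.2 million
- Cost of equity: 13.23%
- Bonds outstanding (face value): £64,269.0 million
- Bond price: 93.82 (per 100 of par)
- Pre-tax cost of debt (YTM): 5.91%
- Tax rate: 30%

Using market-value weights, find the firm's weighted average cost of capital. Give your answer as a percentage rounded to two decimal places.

Market value of equity E = 196.11 × 356.2m = 69854.382m. Market value of debt D = 64269m × 93.82/100 = 60297.1758m.
Total capital V = 69854.382 + 60297.1758 = 130151.5578.
Equity: weight = 69854.382/130151.5578 = 0.5367; cost = 13.23%.
Bonds outstanding: weight = 60297.1758/130151.5578 = 0.4633; after-tax cost = 5.91% × (1 − 30%) = 4.1370%.
WACC = 0.5367 × 13.2300% + 0.4633 × 4.1370% = 9.0174%.

9.02%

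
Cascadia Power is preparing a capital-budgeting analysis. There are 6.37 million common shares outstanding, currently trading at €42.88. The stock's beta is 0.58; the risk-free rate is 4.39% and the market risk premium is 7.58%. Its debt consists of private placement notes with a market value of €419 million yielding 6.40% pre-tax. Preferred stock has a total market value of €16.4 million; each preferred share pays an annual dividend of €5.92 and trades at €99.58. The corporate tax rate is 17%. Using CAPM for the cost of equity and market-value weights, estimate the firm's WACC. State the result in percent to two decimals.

Cost of equity via CAPM: Re = 4.39% + 0.58 × 7.58% = 8.7864%.
Cost of preferred: Rp = 5.92 / 99.58 = 5.9450%.
Market value of equity E = 42.88 × 6.37m = 273.1456m.
Total capital V = 273.1456 + 16.4 + 419 = 708.5456.
Equity: weight = 273.1456/708.5456 = 0.3855; cost = 8.7864%.
Preferred: weight = 16.4/708.5456 = 0.0231; cost = 5.945%.
Private placement notes: weight = 419/708.5456 = 0.5914; after-tax cost = 6.4% × (1 − 17%) = 5.3120%.
WACC = 0.3855 × 8.7864% + 0.0231 × 5.9450% + 0.5914 × 5.3120% = 6.6660%.

6.67%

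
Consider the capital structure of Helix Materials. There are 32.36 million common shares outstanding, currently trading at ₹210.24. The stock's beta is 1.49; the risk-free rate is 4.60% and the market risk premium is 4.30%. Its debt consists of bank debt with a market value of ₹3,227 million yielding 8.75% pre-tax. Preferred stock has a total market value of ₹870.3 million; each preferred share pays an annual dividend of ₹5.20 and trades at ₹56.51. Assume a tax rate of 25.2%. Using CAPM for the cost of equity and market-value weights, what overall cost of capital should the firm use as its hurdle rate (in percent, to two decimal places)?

Cost of equity via CAPM: Re = 4.6% + 1.49 × 4.3% = 11.0070%.
Cost of preferred: Rp = 5.2 / 56.51 = 9.2019%.
Market value of equity E = 210.24 × 32.36m = 6803.3664m.
Total capital V = 6803.3664 + 870.3 + 3227 = 10900.6664.
Equity: weight = 6803.3664/10900.6664 = 0.6241; cost = 11.007%.
Preferred: weight = 870.3/10900.6664 = 0.0798; cost = 9.2019%.
Bank debt: weight = 3227/10900.6664 = 0.2960; after-tax cost = 8.75% × (1 − 25.2%) = 6.5450%.
WACC = 0.6241 × 11.0070% + 0.0798 × 9.2019% + 0.2960 × 6.5450% = 9.5420%.

9.54%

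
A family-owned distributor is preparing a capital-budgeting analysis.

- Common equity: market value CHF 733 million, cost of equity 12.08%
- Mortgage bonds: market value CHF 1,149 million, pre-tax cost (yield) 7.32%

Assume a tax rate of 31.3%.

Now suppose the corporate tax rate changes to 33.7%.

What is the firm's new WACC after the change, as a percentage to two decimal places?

7.67%

After the change:
Total capital V = 733 + 1149 = 1882.
Equity: weight = 733/1882 = 0.3895; cost = 12.08%.
Mortgage bonds: weight = 1149/1882 = 0.6105; after-tax cost = 7.32% × (1 − 33.7%) = 4.8532%.
WACC = 0.3895 × 12.0800% + 0.6105 × 4.8532% = 7.6679%.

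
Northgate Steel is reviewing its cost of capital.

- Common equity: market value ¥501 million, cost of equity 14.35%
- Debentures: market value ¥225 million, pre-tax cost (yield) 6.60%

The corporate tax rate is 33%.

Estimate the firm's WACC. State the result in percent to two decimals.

Total capital V = 501 + 225 = 726.
Equity: weight = 501/726 = 0.6901; cost = 14.35%.
Debentures: weight = 225/726 = 0.3099; after-tax cost = 6.6% × (1 − 33%) = 4.4220%.
WACC = 0.6901 × 14.3500% + 0.3099 × 4.4220% = 11.2731%.

11.27%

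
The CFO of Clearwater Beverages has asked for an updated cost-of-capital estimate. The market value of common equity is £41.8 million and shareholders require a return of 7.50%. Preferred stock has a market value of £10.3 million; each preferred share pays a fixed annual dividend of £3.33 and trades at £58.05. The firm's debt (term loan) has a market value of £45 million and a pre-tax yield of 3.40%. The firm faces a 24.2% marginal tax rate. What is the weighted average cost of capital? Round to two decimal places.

5.03%

Cost of preferred: Rp = 3.33 / 58.05 = 5.7364%.
Total capital V = 41.8 + 10.3 + 45 = 97.1.
Equity: weight = 41.8/97.1 = 0.4305; cost = 7.5%.
Preferred: weight = 10.3/97.1 = 0.1061; cost = 5.7364%.
Term loan: weight = 45/97.1 = 0.4634; after-tax cost = 3.4% × (1 − 24.2%) = 2.5772%.
WACC = 0.4305 × 7.5000% + 0.1061 × 5.7364% + 0.4634 × 2.5772% = 5.0315%.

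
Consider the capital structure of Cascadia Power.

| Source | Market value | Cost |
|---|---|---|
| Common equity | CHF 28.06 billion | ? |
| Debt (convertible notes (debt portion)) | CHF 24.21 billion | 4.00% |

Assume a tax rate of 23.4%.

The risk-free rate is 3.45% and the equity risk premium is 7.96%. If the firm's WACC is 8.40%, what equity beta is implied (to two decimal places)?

1.20

Total capital V = 28.06 + 24.21 = 52.27.
Equity weight = 28.06/52.27 = 0.5368.
Convertible notes (debt portion) weight = 24.21/52.27 = 0.4632.
Debt contribution = 0.4632 × 4% × (1 − 23.4%) = 1.4192%.
Required equity contribution = 8.4% − 1.4192% = 6.9808%  ⇒  Re = 13.0039%.
CAPM: 13.0039% = 3.45% + β × 7.96%  ⇒  β = 1.2002.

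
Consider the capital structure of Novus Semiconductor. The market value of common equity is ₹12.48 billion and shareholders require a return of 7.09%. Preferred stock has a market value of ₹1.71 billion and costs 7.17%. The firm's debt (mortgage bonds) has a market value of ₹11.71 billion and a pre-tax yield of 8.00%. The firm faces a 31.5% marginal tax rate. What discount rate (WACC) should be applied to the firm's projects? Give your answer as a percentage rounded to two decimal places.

Total capital V = 12.48 + 1.71 + 11.71 = 25.9.
Equity: weight = 12.48/25.9 = 0.4819; cost = 7.09%.
Preferred: weight = 1.71/25.9 = 0.0660; cost = 7.17%.
Mortgage bonds: weight = 11.71/25.9 = 0.4521; after-tax cost = 8% × (1 − 31.5%) = 5.4800%.
WACC = 0.4819 × 7.0900% + 0.0660 × 7.1700% + 0.4521 × 5.4800% = 6.3674%.

6.37%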